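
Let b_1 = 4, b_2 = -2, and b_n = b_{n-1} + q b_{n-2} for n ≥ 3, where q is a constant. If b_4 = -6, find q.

-2

b_3 = -2 + 4q
b_4 = -2 + 2q
So -2 + 2q = -6, giving q = -2.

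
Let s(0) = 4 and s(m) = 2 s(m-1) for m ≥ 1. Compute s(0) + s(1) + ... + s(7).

s(1) = 2·4 = 8
s(2) = 2·8 = 16
s(3) = 2·16 = 32
s(4) = 2·32 = 64
s(5) = 2·64 = 128
s(6) = 2·128 = 256
s(7) = 2·256 = 512
Sum = 4 + 8 + 16 + 32 + 64 + 128 + 256 + 512 = 1020

1020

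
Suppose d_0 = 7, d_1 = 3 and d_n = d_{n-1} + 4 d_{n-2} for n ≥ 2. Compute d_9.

15843

d_2 = 3 + 4*7 = 31
d_3 = 31 + 4*3 = 43
d_4 = 43 + 4*31 = 167
d_5 = 167 + 4*43 = 339
d_6 = 339 + 4*167 = 1007
d_7 = 1007 + 4*339 = 2363
d_8 = 2363 + 4*1007 = 6391
d_9 = 6391 + 4*2363 = 15843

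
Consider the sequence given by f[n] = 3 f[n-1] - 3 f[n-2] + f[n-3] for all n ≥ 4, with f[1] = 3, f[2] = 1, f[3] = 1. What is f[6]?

f[4] = 3*1 - 3*1 + 3 = 3
f[5] = 3*3 - 3*1 + 1 = 7
f[6] = 3*7 - 3*3 + 1 = 13

13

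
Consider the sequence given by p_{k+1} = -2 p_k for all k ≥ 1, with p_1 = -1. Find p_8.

p_2 = -2(-1) = 2
p_3 = -2(2) = -4
p_4 = -2(-4) = 8
p_5 = -2(8) = -16
p_6 = -2(-16) = 32
p_7 = -2(32) = -64
p_8 = -2(-64) = 128

128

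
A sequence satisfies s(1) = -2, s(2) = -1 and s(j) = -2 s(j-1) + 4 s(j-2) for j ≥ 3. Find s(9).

s(3) = -2*(-1) + 4*(-2) = -6
s(4) = -2*(-6) + 4*(-1) = 8
s(5) = -2*8 + 4*(-6) = -40
s(6) = -2*(-40) + 4*8 = 112
s(7) = -2*112 + 4*(-40) = -384
s(8) = -2*(-384) + 4*112 = 1216
s(9) = -2*1216 + 4*(-384) = -3968

-3968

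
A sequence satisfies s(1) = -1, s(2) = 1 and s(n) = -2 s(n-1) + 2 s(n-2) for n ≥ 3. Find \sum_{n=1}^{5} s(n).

-22

s(3) = -2*1 + 2*(-1) = -4
s(4) = -2*(-4) + 2*1 = 10
s(5) = -2*10 + 2*(-4) = -28
Sum = (-1) + 1 + (-4) + 10 + (-28) = -22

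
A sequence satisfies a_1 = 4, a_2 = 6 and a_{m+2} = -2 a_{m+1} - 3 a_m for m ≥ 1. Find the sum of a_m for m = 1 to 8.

64

a_3 = -2*6 - 3*4 = -24
a_4 = -2*(-24) - 3*6 = 30
a_5 = -2*30 - 3*(-24) = 12
a_6 = -2*12 - 3*30 = -114
a_7 = -2*(-114) - 3*12 = 192
a_8 = -2*192 - 3*(-114) = -42
Sum = 4 + 6 + (-24) + 30 + 12 + (-114) + 192 + (-42) = 64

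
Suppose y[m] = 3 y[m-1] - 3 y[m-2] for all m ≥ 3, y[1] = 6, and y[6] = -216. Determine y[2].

Let y[2] = w.
y[3] = -18 + 3w
y[4] = -54 + 6w
y[5] = -108 + 9w
y[6] = -162 + 9w
So -162 + 9w = -216, giving w = -6.

-6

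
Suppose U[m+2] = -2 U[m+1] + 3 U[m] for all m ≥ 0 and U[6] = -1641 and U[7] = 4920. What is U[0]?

Rearranging, U[m-2] = (U[m] + 2 U[m-1]) / 3.
U[5] = (4920 + 2·(-1641)) / 3 = 1638/3 = 546
U[4] = (-1641 + 2·546) / 3 = -549/3 = -183
U[3] = (546 + 2·(-183)) / 3 = 180/3 = 60
U[2] = (-183 + 2·60) / 3 = -63/3 = -21
U[1] = (60 + 2·(-21)) / 3 = 18/3 = 6
U[0] = (-21 + 2·6) / 3 = -9/3 = -3

-3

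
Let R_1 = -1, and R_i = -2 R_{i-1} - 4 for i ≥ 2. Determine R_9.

84

R_2 = -2·(-1) - 4 = -2
R_3 = -2·(-2) - 4 = 0
R_4 = -2·0 - 4 = -4
R_5 = -2·(-4) - 4 = 4
R_6 = -2·4 - 4 = -12
R_7 = -2·(-12) - 4 = 20
R_8 = -2·20 - 4 = -44
R_9 = -2·(-44) - 4 = 84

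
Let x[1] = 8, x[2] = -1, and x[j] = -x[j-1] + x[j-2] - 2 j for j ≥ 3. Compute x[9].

67

x[3] = -(-1) + 8 - 6 = 3
x[4] = -3 + (-1) - 8 = -12
x[5] = -(-12) + 3 - 10 = 5
x[6] = -5 + (-12) - 12 = -29
x[7] = -(-29) + 5 - 14 = 20
x[8] = -20 + (-29) - 16 = -65
x[9] = -(-65) + 20 - 18 = 67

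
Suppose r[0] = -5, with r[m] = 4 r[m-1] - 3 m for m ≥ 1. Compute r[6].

r[1] = 4·(-5) - 3 = -23
r[2] = 4·(-23) - 6 = -98
r[3] = 4·(-98) - 9 = -401
r[4] = 4·(-401) - 12 = -1616
r[5] = 4·(-1616) - 15 = -6479
r[6] = 4·(-6479) - 18 = -25934

-25934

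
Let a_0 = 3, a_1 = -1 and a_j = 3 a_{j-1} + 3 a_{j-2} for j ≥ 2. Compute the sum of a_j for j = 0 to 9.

65903

a_2 = 3*(-1) + 3*3 = 6
a_3 = 3*6 + 3*(-1) = 15
a_4 = 3*15 + 3*6 = 63
a_5 = 3*63 + 3*15 = 234
a_6 = 3*234 + 3*63 = 891
a_7 = 3*891 + 3*234 = 3375
a_8 = 3*3375 + 3*891 = 12798
a_9 = 3*12798 + 3*3375 = 48519
Sum = 3 + (-1) + 6 + 15 + 63 + 234 + 891 + 3375 + 12798 + 48519 = 65903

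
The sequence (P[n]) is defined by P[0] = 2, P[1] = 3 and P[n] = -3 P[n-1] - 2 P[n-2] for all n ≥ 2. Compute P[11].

P[2] = -3*3 - 2*2 = -13
P[3] = -3*(-13) - 2*3 = 33
P[4] = -3*33 - 2*(-13) = -73
P[5] = -3*(-73) - 2*33 = 153
P[6] = -3*153 - 2*(-73) = -313
P[7] = -3*(-313) - 2*153 = 633
P[8] = -3*633 - 2*(-313) = -1273
P[9] = -3*(-1273) - 2*633 = 2553
P[10] = -3*2553 - 2*(-1273) = -5113
P[11] = -3*(-5113) - 2*2553 = 10233

10233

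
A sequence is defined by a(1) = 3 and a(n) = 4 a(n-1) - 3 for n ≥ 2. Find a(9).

131073

a(2) = 4*3 - 3 = 9
a(3) = 4*9 - 3 = 33
a(4) = 4*33 - 3 = 129
a(5) = 4*129 - 3 = 513
a(6) = 4*513 - 3 = 2049
a(7) = 4*2049 - 3 = 8193
a(8) = 4*8193 - 3 = 32769
a(9) = 4*32769 - 3 = 131073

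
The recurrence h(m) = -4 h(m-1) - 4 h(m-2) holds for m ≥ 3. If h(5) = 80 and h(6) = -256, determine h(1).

Rearranging, h(m-2) = (h(m) + 4 h(m-1)) / -4.
h(4) = (-256 + 4*80) / -4 = 64/-4 = -16
h(3) = (80 + 4*(-16)) / -4 = 16/-4 = -4
h(2) = (-16 + 4*(-4)) / -4 = -32/-4 = 8
h(1) = (-4 + 4*8) / -4 = 28/-4 = -7

-7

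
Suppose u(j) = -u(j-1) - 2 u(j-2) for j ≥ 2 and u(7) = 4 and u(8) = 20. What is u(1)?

2

Rearranging, u(j-2) = (u(j) + u(j-1)) / -2.
u(6) = (20 + 4) / -2 = 24/-2 = -12
u(5) = (4 + (-12)) / -2 = -8/-2 = 4
u(4) = (-12 + 4) / -2 = -8/-2 = 4
u(3) = (4 + 4) / -2 = 8/-2 = -4
u(2) = (4 + (-4)) / -2 = 0/-2 = 0
u(1) = (-4 + 0) / -2 = -4/-2 = 2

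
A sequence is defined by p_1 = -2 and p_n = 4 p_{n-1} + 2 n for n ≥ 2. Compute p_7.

-1826

p_2 = 4*(-2) + 4 = -4
p_3 = 4*(-4) + 6 = -10
p_4 = 4*(-10) + 8 = -32
p_5 = 4*(-32) + 10 = -118
p_6 = 4*(-118) + 12 = -460
p_7 = 4*(-460) + 14 = -1826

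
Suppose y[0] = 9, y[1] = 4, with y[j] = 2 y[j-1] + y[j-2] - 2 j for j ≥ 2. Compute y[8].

y[2] = 2·4 + 9 - 4 = 13
y[3] = 2·13 + 4 - 6 = 24
y[4] = 2·24 + 13 - 8 = 53
y[5] = 2·53 + 24 - 10 = 120
y[6] = 2·120 + 53 - 12 = 281
y[7] = 2·281 + 120 - 14 = 668
y[8] = 2·668 + 281 - 16 = 1601

1601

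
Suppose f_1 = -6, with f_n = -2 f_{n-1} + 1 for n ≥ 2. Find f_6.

203

f_2 = -2(-6) + 1 = 13
f_3 = -2(13) + 1 = -25
f_4 = -2(-25) + 1 = 51
f_5 = -2(51) + 1 = -101
f_6 = -2(-101) + 1 = 203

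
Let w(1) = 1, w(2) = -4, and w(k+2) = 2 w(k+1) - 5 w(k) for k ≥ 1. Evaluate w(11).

w(3) = 2(-4) - 5(1) = -13
w(4) = 2(-13) - 5(-4) = -6
w(5) = 2(-6) - 5(-13) = 53
w(6) = 2(53) - 5(-6) = 136
w(7) = 2(136) - 5(53) = 7
w(8) = 2(7) - 5(136) = -666
w(9) = 2(-666) - 5(7) = -1367
w(10) = 2(-1367) - 5(-666) = 596
w(11) = 2(596) - 5(-1367) = 8027

8027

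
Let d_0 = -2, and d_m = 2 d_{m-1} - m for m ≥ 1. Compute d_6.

d_1 = 2*(-2) - 1 = -5
d_2 = 2*(-5) - 2 = -12
d_3 = 2*(-12) - 3 = -27
d_4 = 2*(-27) - 4 = -58
d_5 = 2*(-58) - 5 = -121
d_6 = 2*(-121) - 6 = -248

-248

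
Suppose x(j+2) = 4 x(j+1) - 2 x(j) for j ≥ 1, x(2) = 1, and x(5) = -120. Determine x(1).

6

Let x(1) = z.
x(3) = 4 - 2z
x(4) = 14 - 8z
x(5) = 48 - 28z
So 48 - 28z = -120, giving z = 6.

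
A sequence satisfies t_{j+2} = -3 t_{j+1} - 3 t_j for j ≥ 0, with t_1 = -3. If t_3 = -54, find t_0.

Let t_0 = x.
t_2 = 9 - 3x
t_3 = -18 + 9x
So -18 + 9x = -54, giving x = -4.

-4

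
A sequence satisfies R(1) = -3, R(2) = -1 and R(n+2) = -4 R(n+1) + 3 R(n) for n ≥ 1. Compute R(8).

R(3) = -4(-1) + 3(-3) = -5
R(4) = -4(-5) + 3(-1) = 17
R(5) = -4(17) + 3(-5) = -83
R(6) = -4(-83) + 3(17) = 383
R(7) = -4(383) + 3(-83) = -1781
R(8) = -4(-1781) + 3(383) = 8273

8273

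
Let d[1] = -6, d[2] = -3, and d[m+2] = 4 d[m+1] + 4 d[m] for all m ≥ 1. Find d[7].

d[3] = 4*(-3) + 4*(-6) = -36
d[4] = 4*(-36) + 4*(-3) = -156
d[5] = 4*(-156) + 4*(-36) = -768
d[6] = 4*(-768) + 4*(-156) = -3696
d[7] = 4*(-3696) + 4*(-768) = -17856

-17856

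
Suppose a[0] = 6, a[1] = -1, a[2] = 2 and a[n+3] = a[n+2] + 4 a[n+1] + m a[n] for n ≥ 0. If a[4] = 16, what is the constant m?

2

a[3] = -2 + 6m
a[4] = 6 + 5m
So 6 + 5m = 16, giving m = 2.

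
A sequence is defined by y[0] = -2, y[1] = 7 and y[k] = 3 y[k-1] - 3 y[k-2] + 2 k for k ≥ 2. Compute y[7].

y[2] = 3(7) - 3(-2) + 4 = 31
y[3] = 3(31) - 3(7) + 6 = 78
y[4] = 3(78) - 3(31) + 8 = 149
y[5] = 3(149) - 3(78) + 10 = 223
y[6] = 3(223) - 3(149) + 12 = 234
y[7] = 3(234) - 3(223) + 14 = 47

47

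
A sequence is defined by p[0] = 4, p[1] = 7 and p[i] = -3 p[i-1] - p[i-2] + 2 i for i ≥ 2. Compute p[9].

19578

p[2] = -3*7 - 4 + 4 = -21
p[3] = -3*(-21) - 7 + 6 = 62
p[4] = -3*62 - (-21) + 8 = -157
p[5] = -3*(-157) - 62 + 10 = 419
p[6] = -3*419 - (-157) + 12 = -1088
p[7] = -3*(-1088) - 419 + 14 = 2859
p[8] = -3*2859 - (-1088) + 16 = -7473
p[9] = -3*(-7473) - 2859 + 18 = 19578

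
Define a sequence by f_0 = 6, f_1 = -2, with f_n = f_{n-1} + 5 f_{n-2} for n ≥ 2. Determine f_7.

f_2 = (-2) + 5*6 = 28
f_3 = 28 + 5*(-2) = 18
f_4 = 18 + 5*28 = 158
f_5 = 158 + 5*18 = 248
f_6 = 248 + 5*158 = 1038
f_7 = 1038 + 5*248 = 2278

2278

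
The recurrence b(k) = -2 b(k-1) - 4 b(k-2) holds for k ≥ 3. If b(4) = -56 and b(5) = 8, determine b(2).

1

Rearranging, b(k-2) = (b(k) + 2 b(k-1)) / -4.
b(3) = (8 + 2*(-56)) / -4 = -104/-4 = 26
b(2) = (-56 + 2*26) / -4 = -4/-4 = 1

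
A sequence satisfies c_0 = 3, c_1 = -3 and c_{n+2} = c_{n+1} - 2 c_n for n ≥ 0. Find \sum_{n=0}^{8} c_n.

-69

c_2 = (-3) - 2·3 = -9
c_3 = (-9) - 2·(-3) = -3
c_4 = (-3) - 2·(-9) = 15
c_5 = 15 - 2·(-3) = 21
c_6 = 21 - 2·15 = -9
c_7 = (-9) - 2·21 = -51
c_8 = (-51) - 2·(-9) = -33
Sum = 3 + (-3) + (-9) + (-3) + 15 + 21 + (-9) + (-51) + (-33) = -69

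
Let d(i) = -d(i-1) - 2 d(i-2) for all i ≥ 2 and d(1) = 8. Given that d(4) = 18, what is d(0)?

-3

Let d(0) = w.
d(2) = -8 - 2w
d(3) = -8 + 2w
d(4) = 24 + 2w
So 24 + 2w = 18, giving w = -3.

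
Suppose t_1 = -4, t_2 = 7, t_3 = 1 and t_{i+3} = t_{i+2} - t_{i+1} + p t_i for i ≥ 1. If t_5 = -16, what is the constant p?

-3

t_4 = -6 - 4p
t_5 = -7 + 3p
So -7 + 3p = -16, giving p = -3.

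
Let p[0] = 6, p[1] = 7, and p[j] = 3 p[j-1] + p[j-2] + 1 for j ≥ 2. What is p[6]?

p[2] = 3*7 + 6 + 1 = 28
p[3] = 3*28 + 7 + 1 = 92
p[4] = 3*92 + 28 + 1 = 305
p[5] = 3*305 + 92 + 1 = 1008
p[6] = 3*1008 + 305 + 1 = 3330

3330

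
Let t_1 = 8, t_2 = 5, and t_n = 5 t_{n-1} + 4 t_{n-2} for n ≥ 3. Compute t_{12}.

343050545

t_3 = 5*5 + 4*8 = 57
t_4 = 5*57 + 4*5 = 305
t_5 = 5*305 + 4*57 = 1753
t_6 = 5*1753 + 4*305 = 9985
t_7 = 5*9985 + 4*1753 = 56937
t_8 = 5*56937 + 4*9985 = 324625
t_9 = 5*324625 + 4*56937 = 1850873
t_{10} = 5*1850873 + 4*324625 = 10552865
t_{11} = 5*10552865 + 4*1850873 = 60167817
t_{12} = 5*60167817 + 4*10552865 = 343050545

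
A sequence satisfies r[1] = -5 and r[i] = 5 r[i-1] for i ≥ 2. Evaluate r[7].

-78125

r[2] = 5(-5) = -25
r[3] = 5(-25) = -125
r[4] = 5(-125) = -625
r[5] = 5(-625) = -3125
r[6] = 5(-3125) = -15625
r[7] = 5(-15625) = -78125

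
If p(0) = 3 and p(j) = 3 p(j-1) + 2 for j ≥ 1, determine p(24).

The fixed point is 2/(1 - 3) = -1, so p(j) + 1 = 3(p(j-1) + 1).
Hence p(j) = 4·3^j - 1.
p(24) = 4·3^{24} - 1 = 4·282429536481 - 1 = 1129718145923.

1129718145923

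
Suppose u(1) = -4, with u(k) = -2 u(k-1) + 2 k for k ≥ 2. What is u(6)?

u(2) = -2*(-4) + 4 = 12
u(3) = -2*12 + 6 = -18
u(4) = -2*(-18) + 8 = 44
u(5) = -2*44 + 10 = -78
u(6) = -2*(-78) + 12 = 168

168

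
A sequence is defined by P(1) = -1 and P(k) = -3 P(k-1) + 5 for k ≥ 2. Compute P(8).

4922

P(2) = -3*(-1) + 5 = 8
P(3) = -3*8 + 5 = -19
P(4) = -3*(-19) + 5 = 62
P(5) = -3*62 + 5 = -181
P(6) = -3*(-181) + 5 = 548
P(7) = -3*548 + 5 = -1639
P(8) = -3*(-1639) + 5 = 4922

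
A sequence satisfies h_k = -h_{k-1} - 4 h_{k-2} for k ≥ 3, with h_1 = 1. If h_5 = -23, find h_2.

Let h_2 = w.
h_3 = -4 - w
h_4 = 4 - 3w
h_5 = 12 + 7w
So 12 + 7w = -23, giving w = -5.

-5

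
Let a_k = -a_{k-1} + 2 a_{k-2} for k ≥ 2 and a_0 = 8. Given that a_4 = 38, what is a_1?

2

Let a_1 = w.
a_2 = 16 - w
a_3 = -16 + 3w
a_4 = 48 - 5w
So 48 - 5w = 38, giving w = 2.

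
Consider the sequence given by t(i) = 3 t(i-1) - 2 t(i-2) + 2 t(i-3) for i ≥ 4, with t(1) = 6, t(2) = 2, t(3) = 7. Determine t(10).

t(4) = 3(7) - 2(2) + 2(6) = 29
t(5) = 3(29) - 2(7) + 2(2) = 77
t(6) = 3(77) - 2(29) + 2(7) = 187
t(7) = 3(187) - 2(77) + 2(29) = 465
t(8) = 3(465) - 2(187) + 2(77) = 1175
t(9) = 3(1175) - 2(465) + 2(187) = 2969
t(10) = 3(2969) - 2(1175) + 2(465) = 7487

7487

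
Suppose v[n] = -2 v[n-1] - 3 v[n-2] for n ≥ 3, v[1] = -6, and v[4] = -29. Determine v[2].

Let v[2] = w.
v[3] = 18 - 2w
v[4] = -36 + w
So -36 + w = -29, giving w = 7.

7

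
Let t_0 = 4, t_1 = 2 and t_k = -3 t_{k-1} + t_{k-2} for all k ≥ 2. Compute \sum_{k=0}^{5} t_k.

t_2 = -3(2) + 4 = -2
t_3 = -3(-2) + 2 = 8
t_4 = -3(8) + (-2) = -26
t_5 = -3(-26) + 8 = 86
Sum = 4 + 2 + (-2) + 8 + (-26) + 86 = 72

72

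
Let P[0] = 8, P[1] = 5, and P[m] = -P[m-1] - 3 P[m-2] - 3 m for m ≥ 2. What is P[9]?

-1411

P[2] = -5 - 3*8 - 6 = -35
P[3] = -(-35) - 3*5 - 9 = 11
P[4] = -11 - 3*(-35) - 12 = 82
P[5] = -82 - 3*11 - 15 = -130
P[6] = -(-130) - 3*82 - 18 = -134
P[7] = -(-134) - 3*(-130) - 21 = 503
P[8] = -503 - 3*(-134) - 24 = -125
P[9] = -(-125) - 3*503 - 27 = -1411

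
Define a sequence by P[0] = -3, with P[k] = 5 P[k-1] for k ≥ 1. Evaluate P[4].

-1875

P[1] = 5*(-3) = -15
P[2] = 5*(-15) = -75
P[3] = 5*(-75) = -375
P[4] = 5*(-375) = -1875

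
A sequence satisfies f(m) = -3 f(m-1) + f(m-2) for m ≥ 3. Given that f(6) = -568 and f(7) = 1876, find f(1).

Rearranging, f(m-2) = f(m) + 3 f(m-1).
f(5) = 1876 + 3*(-568) = 172
f(4) = -568 + 3*172 = -52
f(3) = 172 + 3*(-52) = 16
f(2) = -52 + 3*16 = -4
f(1) = 16 + 3*(-4) = 4

4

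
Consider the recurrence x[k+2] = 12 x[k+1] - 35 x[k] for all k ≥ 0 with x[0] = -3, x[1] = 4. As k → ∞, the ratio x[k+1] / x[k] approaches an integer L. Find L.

The characteristic equation is r^2 - 12r + 35 = 0, which factors as (r - 7)(r - 5) = 0.
So the roots are 7 and 5. Since |7| > |5| and the coefficient of 7^k is non-zero, the ratio tends to 7.

7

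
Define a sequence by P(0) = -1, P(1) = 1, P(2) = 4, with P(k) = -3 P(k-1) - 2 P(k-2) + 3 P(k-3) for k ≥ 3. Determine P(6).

133

P(3) = -3(4) - 2(1) + 3(-1) = -17
P(4) = -3(-17) - 2(4) + 3(1) = 46
P(5) = -3(46) - 2(-17) + 3(4) = -92
P(6) = -3(-92) - 2(46) + 3(-17) = 133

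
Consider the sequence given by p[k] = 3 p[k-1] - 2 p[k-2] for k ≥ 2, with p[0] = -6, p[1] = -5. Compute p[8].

p[2] = 3·(-5) - 2·(-6) = -3
p[3] = 3·(-3) - 2·(-5) = 1
p[4] = 3·1 - 2·(-3) = 9
p[5] = 3·9 - 2·1 = 25
p[6] = 3·25 - 2·9 = 57
p[7] = 3·57 - 2·25 = 121
p[8] = 3·121 - 2·57 = 249

249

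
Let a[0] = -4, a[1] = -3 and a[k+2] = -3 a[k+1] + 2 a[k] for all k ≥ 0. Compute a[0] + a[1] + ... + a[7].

-1047

a[2] = -3·(-3) + 2·(-4) = 1
a[3] = -3·1 + 2·(-3) = -9
a[4] = -3·(-9) + 2·1 = 29
a[5] = -3·29 + 2·(-9) = -105
a[6] = -3·(-105) + 2·29 = 373
a[7] = -3·373 + 2·(-105) = -1329
Sum = (-4) + (-3) + 1 + (-9) + 29 + (-105) + 373 + (-1329) = -1047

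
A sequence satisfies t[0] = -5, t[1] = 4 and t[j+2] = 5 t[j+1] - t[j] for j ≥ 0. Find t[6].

13315

t[2] = 5*4 - (-5) = 25
t[3] = 5*25 - 4 = 121
t[4] = 5*121 - 25 = 580
t[5] = 5*580 - 121 = 2779
t[6] = 5*2779 - 580 = 13315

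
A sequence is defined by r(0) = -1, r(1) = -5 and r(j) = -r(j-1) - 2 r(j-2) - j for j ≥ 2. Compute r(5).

7

r(2) = -(-5) - 2·(-1) - 2 = 5
r(3) = -5 - 2·(-5) - 3 = 2
r(4) = -2 - 2·5 - 4 = -16
r(5) = -(-16) - 2·2 - 5 = 7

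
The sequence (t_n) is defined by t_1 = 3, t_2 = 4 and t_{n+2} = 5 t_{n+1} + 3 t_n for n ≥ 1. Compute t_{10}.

4555309

t_3 = 5(4) + 3(3) = 29
t_4 = 5(29) + 3(4) = 157
t_5 = 5(157) + 3(29) = 872
t_6 = 5(872) + 3(157) = 4831
t_7 = 5(4831) + 3(872) = 26771
t_8 = 5(26771) + 3(4831) = 148348
t_9 = 5(148348) + 3(26771) = 822053
t_{10} = 5(822053) + 3(148348) = 4555309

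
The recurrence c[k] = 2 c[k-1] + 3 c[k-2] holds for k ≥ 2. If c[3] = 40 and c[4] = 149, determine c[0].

9

Rearranging, c[k-2] = (c[k] - 2 c[k-1]) / 3.
c[2] = (149 - 2(40)) / 3 = 69/3 = 23
c[1] = (40 - 2(23)) / 3 = -6/3 = -2
c[0] = (23 - 2(-2)) / 3 = 27/3 = 9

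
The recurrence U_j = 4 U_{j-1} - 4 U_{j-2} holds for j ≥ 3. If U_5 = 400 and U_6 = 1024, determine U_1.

-3

Rearranging, U_{j-2} = (U_j - 4 U_{j-1}) / -4.
U_4 = (1024 - 4(400)) / -4 = -576/-4 = 144
U_3 = (400 - 4(144)) / -4 = -176/-4 = 44
U_2 = (144 - 4(44)) / -4 = -32/-4 = 8
U_1 = (44 - 4(8)) / -4 = 12/-4 = -3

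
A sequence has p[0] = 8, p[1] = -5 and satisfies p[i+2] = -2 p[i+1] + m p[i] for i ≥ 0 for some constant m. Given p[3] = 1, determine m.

-1

p[2] = 10 + 8m
p[3] = -20 - 21m
So -20 - 21m = 1, giving m = -1.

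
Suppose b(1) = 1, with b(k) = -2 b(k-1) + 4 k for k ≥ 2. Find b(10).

b(2) = -2(1) + 8 = 6
b(3) = -2(6) + 12 = 0
b(4) = -2(0) + 16 = 16
b(5) = -2(16) + 20 = -12
b(6) = -2(-12) + 24 = 48
b(7) = -2(48) + 28 = -68
b(8) = -2(-68) + 32 = 168
b(9) = -2(168) + 36 = -300
b(10) = -2(-300) + 40 = 640

640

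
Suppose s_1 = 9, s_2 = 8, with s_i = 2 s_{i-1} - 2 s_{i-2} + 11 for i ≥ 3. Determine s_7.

19

s_3 = 2*8 - 2*9 + 11 = 9
s_4 = 2*9 - 2*8 + 11 = 13
s_5 = 2*13 - 2*9 + 11 = 19
s_6 = 2*19 - 2*13 + 11 = 23
s_7 = 2*23 - 2*19 + 11 = 19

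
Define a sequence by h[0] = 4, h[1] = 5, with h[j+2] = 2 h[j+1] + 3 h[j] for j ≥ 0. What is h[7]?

4919

h[2] = 2·5 + 3·4 = 22
h[3] = 2·22 + 3·5 = 59
h[4] = 2·59 + 3·22 = 184
h[5] = 2·184 + 3·59 = 545
h[6] = 2·545 + 3·184 = 1642
h[7] = 2·1642 + 3·545 = 4919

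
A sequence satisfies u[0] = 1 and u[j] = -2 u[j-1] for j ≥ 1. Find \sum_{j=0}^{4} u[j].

u[1] = -2*1 = -2
u[2] = -2*(-2) = 4
u[3] = -2*4 = -8
u[4] = -2*(-8) = 16
Sum = 1 + (-2) + 4 + (-8) + 16 = 11

11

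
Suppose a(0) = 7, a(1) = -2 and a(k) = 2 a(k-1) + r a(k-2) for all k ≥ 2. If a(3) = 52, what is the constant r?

5

a(2) = -4 + 7r
a(3) = -8 + 12r
So -8 + 12r = 52, giving r = 5.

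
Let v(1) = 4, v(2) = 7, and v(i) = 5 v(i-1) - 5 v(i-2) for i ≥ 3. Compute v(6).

v(3) = 5*7 - 5*4 = 15
v(4) = 5*15 - 5*7 = 40
v(5) = 5*40 - 5*15 = 125
v(6) = 5*125 - 5*40 = 425

425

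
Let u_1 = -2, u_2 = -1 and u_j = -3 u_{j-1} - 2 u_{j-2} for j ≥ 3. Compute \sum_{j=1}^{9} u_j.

u_3 = -3*(-1) - 2*(-2) = 7
u_4 = -3*7 - 2*(-1) = -19
u_5 = -3*(-19) - 2*7 = 43
u_6 = -3*43 - 2*(-19) = -91
u_7 = -3*(-91) - 2*43 = 187
u_8 = -3*187 - 2*(-91) = -379
u_9 = -3*(-379) - 2*187 = 763
Sum = (-2) + (-1) + 7 + (-19) + 43 + (-91) + 187 + (-379) + 763 = 508

508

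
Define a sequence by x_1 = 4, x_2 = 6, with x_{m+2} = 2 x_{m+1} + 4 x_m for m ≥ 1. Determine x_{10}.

95232

x_3 = 2*6 + 4*4 = 28
x_4 = 2*28 + 4*6 = 80
x_5 = 2*80 + 4*28 = 272
x_6 = 2*272 + 4*80 = 864
x_7 = 2*864 + 4*272 = 2816
x_8 = 2*2816 + 4*864 = 9088
x_9 = 2*9088 + 4*2816 = 29440
x_{10} = 2*29440 + 4*9088 = 95232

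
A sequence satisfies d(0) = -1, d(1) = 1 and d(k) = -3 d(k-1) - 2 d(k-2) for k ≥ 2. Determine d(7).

1

d(2) = -3(1) - 2(-1) = -1
d(3) = -3(-1) - 2(1) = 1
d(4) = -3(1) - 2(-1) = -1
d(5) = -3(-1) - 2(1) = 1
d(6) = -3(1) - 2(-1) = -1
d(7) = -3(-1) - 2(1) = 1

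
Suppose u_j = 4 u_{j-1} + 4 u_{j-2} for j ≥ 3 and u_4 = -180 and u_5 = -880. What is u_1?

-5

Rearranging, u_{j-2} = (u_j - 4 u_{j-1}) / 4.
u_3 = (-880 - 4(-180)) / 4 = -160/4 = -40
u_2 = (-180 - 4(-40)) / 4 = -20/4 = -5
u_1 = (-40 - 4(-5)) / 4 = -20/4 = -5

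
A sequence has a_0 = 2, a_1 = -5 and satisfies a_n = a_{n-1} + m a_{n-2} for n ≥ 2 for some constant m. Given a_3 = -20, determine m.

5

a_2 = -5 + 2m
a_3 = -5 - 3m
So -5 - 3m = -20, giving m = 5.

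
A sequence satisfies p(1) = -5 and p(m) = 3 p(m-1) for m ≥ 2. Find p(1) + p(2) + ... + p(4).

p(2) = 3·(-5) = -15
p(3) = 3·(-15) = -45
p(4) = 3·(-45) = -135
Sum = (-5) + (-15) + (-45) + (-135) = -200

-200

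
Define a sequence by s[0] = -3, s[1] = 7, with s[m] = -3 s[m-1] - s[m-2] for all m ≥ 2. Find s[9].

15127

s[2] = -3(7) - (-3) = -18
s[3] = -3(-18) - 7 = 47
s[4] = -3(47) - (-18) = -123
s[5] = -3(-123) - 47 = 322
s[6] = -3(322) - (-123) = -843
s[7] = -3(-843) - 322 = 2207
s[8] = -3(2207) - (-843) = -5778
s[9] = -3(-5778) - 2207 = 15127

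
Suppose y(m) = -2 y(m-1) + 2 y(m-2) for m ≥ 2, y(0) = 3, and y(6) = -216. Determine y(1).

4

Let y(1) = z.
y(2) = 6 - 2z
y(3) = -12 + 6z
y(4) = 36 - 16z
y(5) = -96 + 44z
y(6) = 264 - 120z
So 264 - 120z = -216, giving z = 4.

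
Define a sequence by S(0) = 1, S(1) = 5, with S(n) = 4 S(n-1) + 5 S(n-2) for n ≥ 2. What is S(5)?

S(2) = 4*5 + 5*1 = 25
S(3) = 4*25 + 5*5 = 125
S(4) = 4*125 + 5*25 = 625
S(5) = 4*625 + 5*125 = 3125

3125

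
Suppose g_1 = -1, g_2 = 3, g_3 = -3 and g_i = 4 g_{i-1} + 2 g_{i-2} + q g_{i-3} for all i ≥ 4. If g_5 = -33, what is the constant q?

g_4 = -6 - q
g_5 = -30 - q
So -30 - q = -33, giving q = 3.

3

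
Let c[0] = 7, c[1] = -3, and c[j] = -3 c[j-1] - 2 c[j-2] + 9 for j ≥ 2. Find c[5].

c[2] = -3·(-3) - 2·7 + 9 = 4
c[3] = -3·4 - 2·(-3) + 9 = 3
c[4] = -3·3 - 2·4 + 9 = -8
c[5] = -3·(-8) - 2·3 + 9 = 27

27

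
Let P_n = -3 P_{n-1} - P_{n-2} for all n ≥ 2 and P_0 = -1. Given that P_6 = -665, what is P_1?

5

Let P_1 = w.
P_2 = 1 - 3w
P_3 = -3 + 8w
P_4 = 8 - 21w
P_5 = -21 + 55w
P_6 = 55 - 144w
So 55 - 144w = -665, giving w = 5.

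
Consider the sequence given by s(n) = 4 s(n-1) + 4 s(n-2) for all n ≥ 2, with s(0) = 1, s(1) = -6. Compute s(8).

s(2) = 4(-6) + 4(1) = -20
s(3) = 4(-20) + 4(-6) = -104
s(4) = 4(-104) + 4(-20) = -496
s(5) = 4(-496) + 4(-104) = -2400
s(6) = 4(-2400) + 4(-496) = -11584
s(7) = 4(-11584) + 4(-2400) = -55936
s(8) = 4(-55936) + 4(-11584) = -270080

-270080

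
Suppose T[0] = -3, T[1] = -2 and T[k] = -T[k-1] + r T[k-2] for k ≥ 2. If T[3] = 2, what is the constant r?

4

T[2] = 2 - 3r
T[3] = -2 + r
So -2 + r = 2, giving r = 4.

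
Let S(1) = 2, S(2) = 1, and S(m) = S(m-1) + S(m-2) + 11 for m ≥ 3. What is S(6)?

S(3) = 1 + 2 + 11 = 14
S(4) = 14 + 1 + 11 = 26
S(5) = 26 + 14 + 11 = 51
S(6) = 51 + 26 + 11 = 88

88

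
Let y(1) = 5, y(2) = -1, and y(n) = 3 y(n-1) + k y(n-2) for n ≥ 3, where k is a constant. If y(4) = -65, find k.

-4

y(3) = -3 + 5k
y(4) = -9 + 14k
So -9 + 14k = -65, giving k = -4.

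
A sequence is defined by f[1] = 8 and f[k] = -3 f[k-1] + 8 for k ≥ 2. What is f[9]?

39368

f[2] = -3(8) + 8 = -16
f[3] = -3(-16) + 8 = 56
f[4] = -3(56) + 8 = -160
f[5] = -3(-160) + 8 = 488
f[6] = -3(488) + 8 = -1456
f[7] = -3(-1456) + 8 = 4376
f[8] = -3(4376) + 8 = -13120
f[9] = -3(-13120) + 8 = 39368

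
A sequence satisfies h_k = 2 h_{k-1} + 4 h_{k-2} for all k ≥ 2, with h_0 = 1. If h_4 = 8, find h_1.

-1

Let h_1 = x.
h_2 = 4 + 2x
h_3 = 8 + 8x
h_4 = 32 + 24x
So 32 + 24x = 8, giving x = -1.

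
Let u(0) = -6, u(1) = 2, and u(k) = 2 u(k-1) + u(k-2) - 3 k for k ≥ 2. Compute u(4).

-66

u(2) = 2·2 + (-6) - 6 = -8
u(3) = 2·(-8) + 2 - 9 = -23
u(4) = 2·(-23) + (-8) - 12 = -66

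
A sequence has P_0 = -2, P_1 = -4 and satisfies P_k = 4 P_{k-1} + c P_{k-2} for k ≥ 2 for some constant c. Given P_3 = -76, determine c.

P_2 = -16 - 2c
P_3 = -64 - 12c
So -64 - 12c = -76, giving c = 1.

1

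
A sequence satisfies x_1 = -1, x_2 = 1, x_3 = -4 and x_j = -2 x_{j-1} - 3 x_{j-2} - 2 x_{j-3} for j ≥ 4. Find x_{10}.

x_4 = -2(-4) - 3(1) - 2(-1) = 7
x_5 = -2(7) - 3(-4) - 2(1) = -4
x_6 = -2(-4) - 3(7) - 2(-4) = -5
x_7 = -2(-5) - 3(-4) - 2(7) = 8
x_8 = -2(8) - 3(-5) - 2(-4) = 7
x_9 = -2(7) - 3(8) - 2(-5) = -28
x_{10} = -2(-28) - 3(7) - 2(8) = 19

19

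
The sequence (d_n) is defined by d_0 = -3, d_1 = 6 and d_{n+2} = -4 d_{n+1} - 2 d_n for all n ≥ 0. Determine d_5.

d_2 = -4*6 - 2*(-3) = -18
d_3 = -4*(-18) - 2*6 = 60
d_4 = -4*60 - 2*(-18) = -204
d_5 = -4*(-204) - 2*60 = 696

696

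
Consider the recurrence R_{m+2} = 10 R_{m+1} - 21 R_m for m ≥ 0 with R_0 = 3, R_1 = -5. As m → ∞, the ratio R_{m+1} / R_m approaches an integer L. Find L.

The characteristic equation is r^2 - 10r + 21 = 0, which factors as (r - 7)(r - 3) = 0.
So the roots are 7 and 3. Since |7| > |3| and the coefficient of 7^m is non-zero, the ratio tends to 7.

7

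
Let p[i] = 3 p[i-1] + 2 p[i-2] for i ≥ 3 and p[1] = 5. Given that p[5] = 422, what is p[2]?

Let p[2] = w.
p[3] = 10 + 3w
p[4] = 30 + 11w
p[5] = 110 + 39w
So 110 + 39w = 422, giving w = 8.

8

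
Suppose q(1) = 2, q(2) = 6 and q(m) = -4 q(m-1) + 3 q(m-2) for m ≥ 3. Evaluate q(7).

-8946

q(3) = -4·6 + 3·2 = -18
q(4) = -4·(-18) + 3·6 = 90
q(5) = -4·90 + 3·(-18) = -414
q(6) = -4·(-414) + 3·90 = 1926
q(7) = -4·1926 + 3·(-414) = -8946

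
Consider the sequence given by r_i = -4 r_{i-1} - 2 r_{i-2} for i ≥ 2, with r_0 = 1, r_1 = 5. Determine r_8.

r_2 = -4·5 - 2·1 = -22
r_3 = -4·(-22) - 2·5 = 78
r_4 = -4·78 - 2·(-22) = -268
r_5 = -4·(-268) - 2·78 = 916
r_6 = -4·916 - 2·(-268) = -3128
r_7 = -4·(-3128) - 2·916 = 10680
r_8 = -4·10680 - 2·(-3128) = -36464

-36464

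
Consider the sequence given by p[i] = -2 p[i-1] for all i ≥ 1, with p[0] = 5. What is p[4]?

80

p[1] = -2*5 = -10
p[2] = -2*(-10) = 20
p[3] = -2*20 = -40
p[4] = -2*(-40) = 80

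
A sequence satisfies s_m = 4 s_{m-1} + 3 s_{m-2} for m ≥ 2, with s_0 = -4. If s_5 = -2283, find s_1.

-3

Let s_1 = y.
s_2 = -12 + 4y
s_3 = -48 + 19y
s_4 = -228 + 88y
s_5 = -1056 + 409y
So -1056 + 409y = -2283, giving y = -3.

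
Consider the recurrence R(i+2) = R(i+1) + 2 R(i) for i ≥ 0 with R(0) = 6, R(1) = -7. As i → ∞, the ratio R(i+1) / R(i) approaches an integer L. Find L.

2

The characteristic equation is r^2 - r - 2 = 0, which factors as (r - 2)(r + 1) = 0.
So the roots are 2 and -1. Since |2| > |-1| and the coefficient of 2^i is non-zero, the ratio tends to 2.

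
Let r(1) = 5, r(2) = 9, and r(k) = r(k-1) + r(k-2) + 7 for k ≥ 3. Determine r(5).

65

r(3) = 9 + 5 + 7 = 21
r(4) = 21 + 9 + 7 = 37
r(5) = 37 + 21 + 7 = 65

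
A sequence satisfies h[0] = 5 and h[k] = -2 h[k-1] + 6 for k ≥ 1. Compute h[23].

The fixed point is 6/(1 + 2) = 2, so h[k] - 2 = -2(h[k-1] - 2).
Hence h[k] = 3·(-2)^k + 2.
h[23] = 3·(-2)^{23} + 2 = 3·-8388608 + 2 = -25165822.

-25165822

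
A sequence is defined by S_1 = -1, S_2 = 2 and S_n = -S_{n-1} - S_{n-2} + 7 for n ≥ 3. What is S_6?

S_3 = -2 - (-1) + 7 = 6
S_4 = -6 - 2 + 7 = -1
S_5 = -(-1) - 6 + 7 = 2
S_6 = -2 - (-1) + 7 = 6

6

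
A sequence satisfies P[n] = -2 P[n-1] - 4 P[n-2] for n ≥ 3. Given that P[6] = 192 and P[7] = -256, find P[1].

-4

Rearranging, P[n-2] = (P[n] + 2 P[n-1]) / -4.
P[5] = (-256 + 2·192) / -4 = 128/-4 = -32
P[4] = (192 + 2·(-32)) / -4 = 128/-4 = -32
P[3] = (-32 + 2·(-32)) / -4 = -96/-4 = 24
P[2] = (-32 + 2·24) / -4 = 16/-4 = -4
P[1] = (24 + 2·(-4)) / -4 = 16/-4 = -4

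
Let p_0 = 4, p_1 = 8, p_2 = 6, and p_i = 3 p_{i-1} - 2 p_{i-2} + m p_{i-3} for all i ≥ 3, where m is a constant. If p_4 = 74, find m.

p_3 = 2 + 4m
p_4 = -6 + 20m
So -6 + 20m = 74, giving m = 4.

4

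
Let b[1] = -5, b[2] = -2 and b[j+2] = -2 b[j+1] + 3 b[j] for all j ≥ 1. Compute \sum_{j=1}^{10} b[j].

11029

b[3] = -2(-2) + 3(-5) = -11
b[4] = -2(-11) + 3(-2) = 16
b[5] = -2(16) + 3(-11) = -65
b[6] = -2(-65) + 3(16) = 178
b[7] = -2(178) + 3(-65) = -551
b[8] = -2(-551) + 3(178) = 1636
b[9] = -2(1636) + 3(-551) = -4925
b[10] = -2(-4925) + 3(1636) = 14758
Sum = (-5) + (-2) + (-11) + 16 + (-65) + 178 + (-551) + 1636 + (-4925) + 14758 = 11029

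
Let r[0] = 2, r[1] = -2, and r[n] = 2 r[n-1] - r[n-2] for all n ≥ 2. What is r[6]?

-22

r[2] = 2·(-2) - 2 = -6
r[3] = 2·(-6) - (-2) = -10
r[4] = 2·(-10) - (-6) = -14
r[5] = 2·(-14) - (-10) = -18
r[6] = 2·(-18) - (-14) = -22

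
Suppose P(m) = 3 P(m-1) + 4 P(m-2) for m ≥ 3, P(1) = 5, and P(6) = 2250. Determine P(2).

Let P(2) = x.
P(3) = 20 + 3x
P(4) = 60 + 13x
P(5) = 260 + 51x
P(6) = 1020 + 205x
So 1020 + 205x = 2250, giving x = 6.

6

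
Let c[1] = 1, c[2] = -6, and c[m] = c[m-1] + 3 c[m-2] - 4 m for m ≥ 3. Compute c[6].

c[3] = (-6) + 3(1) - 12 = -15
c[4] = (-15) + 3(-6) - 16 = -49
c[5] = (-49) + 3(-15) - 20 = -114
c[6] = (-114) + 3(-49) - 24 = -285

-285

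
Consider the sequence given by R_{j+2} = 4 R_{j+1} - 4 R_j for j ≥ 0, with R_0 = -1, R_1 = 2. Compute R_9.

R_2 = 4(2) - 4(-1) = 12
R_3 = 4(12) - 4(2) = 40
R_4 = 4(40) - 4(12) = 112
R_5 = 4(112) - 4(40) = 288
R_6 = 4(288) - 4(112) = 704
R_7 = 4(704) - 4(288) = 1664
R_8 = 4(1664) - 4(704) = 3840
R_9 = 4(3840) - 4(1664) = 8704

8704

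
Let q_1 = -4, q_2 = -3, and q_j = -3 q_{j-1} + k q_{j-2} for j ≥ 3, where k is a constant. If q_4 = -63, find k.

q_3 = 9 - 4k
q_4 = -27 + 9k
So -27 + 9k = -63, giving k = -4.

-4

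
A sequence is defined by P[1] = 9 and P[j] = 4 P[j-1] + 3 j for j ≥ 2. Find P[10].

P[2] = 4(9) + 6 = 42
P[3] = 4(42) + 9 = 177
P[4] = 4(177) + 12 = 720
P[5] = 4(720) + 15 = 2895
P[6] = 4(2895) + 18 = 11598
P[7] = 4(11598) + 21 = 46413
P[8] = 4(46413) + 24 = 185676
P[9] = 4(185676) + 27 = 742731
P[10] = 4(742731) + 30 = 2970954

2970954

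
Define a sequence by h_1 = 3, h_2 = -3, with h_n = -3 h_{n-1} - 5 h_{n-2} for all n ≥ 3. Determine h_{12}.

21858

h_3 = -3(-3) - 5(3) = -6
h_4 = -3(-6) - 5(-3) = 33
h_5 = -3(33) - 5(-6) = -69
h_6 = -3(-69) - 5(33) = 42
h_7 = -3(42) - 5(-69) = 219
h_8 = -3(219) - 5(42) = -867
h_9 = -3(-867) - 5(219) = 1506
h_{10} = -3(1506) - 5(-867) = -183
h_{11} = -3(-183) - 5(1506) = -6981
h_{12} = -3(-6981) - 5(-183) = 21858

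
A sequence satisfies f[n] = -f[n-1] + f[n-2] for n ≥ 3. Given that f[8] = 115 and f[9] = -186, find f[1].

Rearranging, f[n-2] = f[n] + f[n-1].
f[7] = -186 + 115 = -71
f[6] = 115 + (-71) = 44
f[5] = -71 + 44 = -27
f[4] = 44 + (-27) = 17
f[3] = -27 + 17 = -10
f[2] = 17 + (-10) = 7
f[1] = -10 + 7 = -3

-3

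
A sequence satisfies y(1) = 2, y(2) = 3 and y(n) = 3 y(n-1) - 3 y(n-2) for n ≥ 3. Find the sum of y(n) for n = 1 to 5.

-1

y(3) = 3(3) - 3(2) = 3
y(4) = 3(3) - 3(3) = 0
y(5) = 3(0) - 3(3) = -9
Sum = 2 + 3 + 3 + 0 + (-9) = -1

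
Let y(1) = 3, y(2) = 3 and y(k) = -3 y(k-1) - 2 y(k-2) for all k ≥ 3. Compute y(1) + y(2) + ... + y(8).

y(3) = -3*3 - 2*3 = -15
y(4) = -3*(-15) - 2*3 = 39
y(5) = -3*39 - 2*(-15) = -87
y(6) = -3*(-87) - 2*39 = 183
y(7) = -3*183 - 2*(-87) = -375
y(8) = -3*(-375) - 2*183 = 759
Sum = 3 + 3 + (-15) + 39 + (-87) + 183 + (-375) + 759 = 510

510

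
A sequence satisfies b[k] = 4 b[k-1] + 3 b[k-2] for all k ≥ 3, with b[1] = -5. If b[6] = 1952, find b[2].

Let b[2] = x.
b[3] = -15 + 4x
b[4] = -60 + 19x
b[5] = -285 + 88x
b[6] = -1320 + 409x
So -1320 + 409x = 1952, giving x = 8.

8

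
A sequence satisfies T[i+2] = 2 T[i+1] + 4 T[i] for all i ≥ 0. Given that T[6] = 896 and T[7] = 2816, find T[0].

6

Rearranging, T[i-2] = (T[i] - 2 T[i-1]) / 4.
T[5] = (2816 - 2*896) / 4 = 1024/4 = 256
T[4] = (896 - 2*256) / 4 = 384/4 = 96
T[3] = (256 - 2*96) / 4 = 64/4 = 16
T[2] = (96 - 2*16) / 4 = 64/4 = 16
T[1] = (16 - 2*16) / 4 = -16/4 = -4
T[0] = (16 - 2*(-4)) / 4 = 24/4 = 6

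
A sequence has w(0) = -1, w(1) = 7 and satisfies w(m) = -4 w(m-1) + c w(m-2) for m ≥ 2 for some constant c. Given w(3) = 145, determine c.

3

w(2) = -28 - c
w(3) = 112 + 11c
So 112 + 11c = 145, giving c = 3.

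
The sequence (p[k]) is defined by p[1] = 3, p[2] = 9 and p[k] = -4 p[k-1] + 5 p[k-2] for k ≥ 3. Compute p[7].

-15621

p[3] = -4·9 + 5·3 = -21
p[4] = -4·(-21) + 5·9 = 129
p[5] = -4·129 + 5·(-21) = -621
p[6] = -4·(-621) + 5·129 = 3129
p[7] = -4·3129 + 5·(-621) = -15621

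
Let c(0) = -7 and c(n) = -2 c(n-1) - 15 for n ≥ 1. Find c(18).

-524293

The fixed point is -15/(1 + 2) = -5, so c(n) + 5 = -2(c(n-1) + 5).
Hence c(n) = -2·(-2)^n - 5.
c(18) = -2·(-2)^{18} - 5 = -2·262144 - 5 = -524293.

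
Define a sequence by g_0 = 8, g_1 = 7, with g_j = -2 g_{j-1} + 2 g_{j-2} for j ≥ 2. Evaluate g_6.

-136

g_2 = -2(7) + 2(8) = 2
g_3 = -2(2) + 2(7) = 10
g_4 = -2(10) + 2(2) = -16
g_5 = -2(-16) + 2(10) = 52
g_6 = -2(52) + 2(-16) = -136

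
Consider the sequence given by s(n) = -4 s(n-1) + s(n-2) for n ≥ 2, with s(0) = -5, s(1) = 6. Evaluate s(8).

-166469

s(2) = -4*6 + (-5) = -29
s(3) = -4*(-29) + 6 = 122
s(4) = -4*122 + (-29) = -517
s(5) = -4*(-517) + 122 = 2190
s(6) = -4*2190 + (-517) = -9277
s(7) = -4*(-9277) + 2190 = 39298
s(8) = -4*39298 + (-9277) = -166469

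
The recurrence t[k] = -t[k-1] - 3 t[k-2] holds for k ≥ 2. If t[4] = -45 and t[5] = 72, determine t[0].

Rearranging, t[k-2] = (t[k] + t[k-1]) / -3.
t[3] = (72 + (-45)) / -3 = 27/-3 = -9
t[2] = (-45 + (-9)) / -3 = -54/-3 = 18
t[1] = (-9 + 18) / -3 = 9/-3 = -3
t[0] = (18 + (-3)) / -3 = 15/-3 = -5

-5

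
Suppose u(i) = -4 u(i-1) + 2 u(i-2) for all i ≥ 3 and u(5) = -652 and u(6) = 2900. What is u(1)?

Rearranging, u(i-2) = (u(i) + 4 u(i-1)) / 2.
u(4) = (2900 + 4·(-652)) / 2 = 292/2 = 146
u(3) = (-652 + 4·146) / 2 = -68/2 = -34
u(2) = (146 + 4·(-34)) / 2 = 10/2 = 5
u(1) = (-34 + 4·5) / 2 = -14/2 = -7

-7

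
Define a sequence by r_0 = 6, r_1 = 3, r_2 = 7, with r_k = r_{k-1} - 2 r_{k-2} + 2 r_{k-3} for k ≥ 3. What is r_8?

1

r_3 = 7 - 2·3 + 2·6 = 13
r_4 = 13 - 2·7 + 2·3 = 5
r_5 = 5 - 2·13 + 2·7 = -7
r_6 = (-7) - 2·5 + 2·13 = 9
r_7 = 9 - 2·(-7) + 2·5 = 33
r_8 = 33 - 2·9 + 2·(-7) = 1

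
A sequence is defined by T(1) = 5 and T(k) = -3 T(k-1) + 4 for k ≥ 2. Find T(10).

-78731

T(2) = -3*5 + 4 = -11
T(3) = -3*(-11) + 4 = 37
T(4) = -3*37 + 4 = -107
T(5) = -3*(-107) + 4 = 325
T(6) = -3*325 + 4 = -971
T(7) = -3*(-971) + 4 = 2917
T(8) = -3*2917 + 4 = -8747
T(9) = -3*(-8747) + 4 = 26245
T(10) = -3*26245 + 4 = -78731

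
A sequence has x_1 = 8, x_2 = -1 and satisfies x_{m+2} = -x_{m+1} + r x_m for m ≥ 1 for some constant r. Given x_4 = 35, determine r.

x_3 = 1 + 8r
x_4 = -1 - 9r
So -1 - 9r = 35, giving r = -4.

-4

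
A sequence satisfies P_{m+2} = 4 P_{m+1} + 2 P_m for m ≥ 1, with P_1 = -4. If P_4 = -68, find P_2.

-2

Let P_2 = v.
P_3 = -8 + 4v
P_4 = -32 + 18v
So -32 + 18v = -68, giving v = -2.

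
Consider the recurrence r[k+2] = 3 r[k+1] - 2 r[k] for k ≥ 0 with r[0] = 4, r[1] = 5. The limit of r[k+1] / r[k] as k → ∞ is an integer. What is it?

2

The characteristic equation is r^2 - 3r + 2 = 0, which factors as (r - 2)(r - 1) = 0.
So the roots are 2 and 1. Since |2| > |1| and the coefficient of 2^k is non-zero, the ratio tends to 2.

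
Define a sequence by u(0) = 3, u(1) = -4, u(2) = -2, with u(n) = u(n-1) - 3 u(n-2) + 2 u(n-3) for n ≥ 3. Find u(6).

u(3) = (-2) - 3(-4) + 2(3) = 16
u(4) = 16 - 3(-2) + 2(-4) = 14
u(5) = 14 - 3(16) + 2(-2) = -38
u(6) = (-38) - 3(14) + 2(16) = -48

-48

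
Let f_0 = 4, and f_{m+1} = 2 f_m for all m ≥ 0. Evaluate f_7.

f_1 = 2*4 = 8
f_2 = 2*8 = 16
f_3 = 2*16 = 32
f_4 = 2*32 = 64
f_5 = 2*64 = 128
f_6 = 2*128 = 256
f_7 = 2*256 = 512

512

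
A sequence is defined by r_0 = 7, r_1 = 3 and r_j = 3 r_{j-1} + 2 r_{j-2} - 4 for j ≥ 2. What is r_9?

r_2 = 3*3 + 2*7 - 4 = 19
r_3 = 3*19 + 2*3 - 4 = 59
r_4 = 3*59 + 2*19 - 4 = 211
r_5 = 3*211 + 2*59 - 4 = 747
r_6 = 3*747 + 2*211 - 4 = 2659
r_7 = 3*2659 + 2*747 - 4 = 9467
r_8 = 3*9467 + 2*2659 - 4 = 33715
r_9 = 3*33715 + 2*9467 - 4 = 120075

120075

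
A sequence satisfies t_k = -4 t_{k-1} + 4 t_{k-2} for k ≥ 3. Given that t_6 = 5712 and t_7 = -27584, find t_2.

Rearranging, t_{k-2} = (t_k + 4 t_{k-1}) / 4.
t_5 = (-27584 + 4(5712)) / 4 = -4736/4 = -1184
t_4 = (5712 + 4(-1184)) / 4 = 976/4 = 244
t_3 = (-1184 + 4(244)) / 4 = -208/4 = -52
t_2 = (244 + 4(-52)) / 4 = 36/4 = 9

9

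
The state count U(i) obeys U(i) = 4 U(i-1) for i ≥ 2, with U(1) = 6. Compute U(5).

1536

U(2) = 4·6 = 24
U(3) = 4·24 = 96
U(4) = 4·96 = 384
U(5) = 4·384 = 1536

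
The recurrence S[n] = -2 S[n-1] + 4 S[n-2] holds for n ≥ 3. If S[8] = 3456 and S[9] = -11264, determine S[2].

-2

Rearranging, S[n-2] = (S[n] + 2 S[n-1]) / 4.
S[7] = (-11264 + 2*3456) / 4 = -4352/4 = -1088
S[6] = (3456 + 2*(-1088)) / 4 = 1280/4 = 320
S[5] = (-1088 + 2*320) / 4 = -448/4 = -112
S[4] = (320 + 2*(-112)) / 4 = 96/4 = 24
S[3] = (-112 + 2*24) / 4 = -64/4 = -16
S[2] = (24 + 2*(-16)) / 4 = -8/4 = -2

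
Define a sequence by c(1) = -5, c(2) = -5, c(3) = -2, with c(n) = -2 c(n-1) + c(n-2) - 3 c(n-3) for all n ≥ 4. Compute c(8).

c(4) = -2*(-2) + (-5) - 3*(-5) = 14
c(5) = -2*14 + (-2) - 3*(-5) = -15
c(6) = -2*(-15) + 14 - 3*(-2) = 50
c(7) = -2*50 + (-15) - 3*14 = -157
c(8) = -2*(-157) + 50 - 3*(-15) = 409

409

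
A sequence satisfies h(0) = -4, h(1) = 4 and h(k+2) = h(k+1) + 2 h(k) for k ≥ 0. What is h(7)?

4

h(2) = 4 + 2(-4) = -4
h(3) = (-4) + 2(4) = 4
h(4) = 4 + 2(-4) = -4
h(5) = (-4) + 2(4) = 4
h(6) = 4 + 2(-4) = -4
h(7) = (-4) + 2(4) = 4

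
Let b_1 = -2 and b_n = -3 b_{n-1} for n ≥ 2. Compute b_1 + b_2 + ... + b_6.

364

b_2 = -3(-2) = 6
b_3 = -3(6) = -18
b_4 = -3(-18) = 54
b_5 = -3(54) = -162
b_6 = -3(-162) = 486
Sum = (-2) + 6 + (-18) + 54 + (-162) + 486 = 364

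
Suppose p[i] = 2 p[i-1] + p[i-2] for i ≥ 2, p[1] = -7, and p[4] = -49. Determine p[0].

7

Let p[0] = y.
p[2] = -14 + y
p[3] = -35 + 2y
p[4] = -84 + 5y
So -84 + 5y = -49, giving y = 7.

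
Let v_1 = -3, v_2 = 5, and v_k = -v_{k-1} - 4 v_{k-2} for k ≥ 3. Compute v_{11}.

-3577

v_3 = -5 - 4*(-3) = 7
v_4 = -7 - 4*5 = -27
v_5 = -(-27) - 4*7 = -1
v_6 = -(-1) - 4*(-27) = 109
v_7 = -109 - 4*(-1) = -105
v_8 = -(-105) - 4*109 = -331
v_9 = -(-331) - 4*(-105) = 751
v_{10} = -751 - 4*(-331) = 573
v_{11} = -573 - 4*751 = -3577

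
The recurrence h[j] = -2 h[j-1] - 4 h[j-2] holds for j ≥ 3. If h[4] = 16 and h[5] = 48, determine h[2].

Rearranging, h[j-2] = (h[j] + 2 h[j-1]) / -4.
h[3] = (48 + 2*16) / -4 = 80/-4 = -20
h[2] = (16 + 2*(-20)) / -4 = -24/-4 = 6

6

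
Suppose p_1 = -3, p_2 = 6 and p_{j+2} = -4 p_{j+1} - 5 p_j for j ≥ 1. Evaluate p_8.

p_3 = -4·6 - 5·(-3) = -9
p_4 = -4·(-9) - 5·6 = 6
p_5 = -4·6 - 5·(-9) = 21
p_6 = -4·21 - 5·6 = -114
p_7 = -4·(-114) - 5·21 = 351
p_8 = -4·351 - 5·(-114) = -834

-834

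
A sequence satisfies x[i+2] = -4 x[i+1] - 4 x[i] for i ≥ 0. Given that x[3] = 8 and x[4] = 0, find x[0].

Rearranging, x[i-2] = (x[i] + 4 x[i-1]) / -4.
x[2] = (0 + 4·8) / -4 = 32/-4 = -8
x[1] = (8 + 4·(-8)) / -4 = -24/-4 = 6
x[0] = (-8 + 4·6) / -4 = 16/-4 = -4

-4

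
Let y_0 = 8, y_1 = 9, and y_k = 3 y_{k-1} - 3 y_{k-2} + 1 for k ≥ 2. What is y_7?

-215

y_2 = 3(9) - 3(8) + 1 = 4
y_3 = 3(4) - 3(9) + 1 = -14
y_4 = 3(-14) - 3(4) + 1 = -53
y_5 = 3(-53) - 3(-14) + 1 = -116
y_6 = 3(-116) - 3(-53) + 1 = -188
y_7 = 3(-188) - 3(-116) + 1 = -215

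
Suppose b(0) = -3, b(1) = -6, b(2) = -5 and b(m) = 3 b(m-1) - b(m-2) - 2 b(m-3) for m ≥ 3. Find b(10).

b(3) = 3(-5) - (-6) - 2(-3) = -3
b(4) = 3(-3) - (-5) - 2(-6) = 8
b(5) = 3(8) - (-3) - 2(-5) = 37
b(6) = 3(37) - 8 - 2(-3) = 109
b(7) = 3(109) - 37 - 2(8) = 274
b(8) = 3(274) - 109 - 2(37) = 639
b(9) = 3(639) - 274 - 2(109) = 1425
b(10) = 3(1425) - 639 - 2(274) = 3088

3088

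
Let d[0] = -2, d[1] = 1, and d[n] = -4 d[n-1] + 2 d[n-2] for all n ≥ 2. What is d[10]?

-1179008

d[2] = -4·1 + 2·(-2) = -8
d[3] = -4·(-8) + 2·1 = 34
d[4] = -4·34 + 2·(-8) = -152
d[5] = -4·(-152) + 2·34 = 676
d[6] = -4·676 + 2·(-152) = -3008
d[7] = -4·(-3008) + 2·676 = 13384
d[8] = -4·13384 + 2·(-3008) = -59552
d[9] = -4·(-59552) + 2·13384 = 264976
d[10] = -4·264976 + 2·(-59552) = -1179008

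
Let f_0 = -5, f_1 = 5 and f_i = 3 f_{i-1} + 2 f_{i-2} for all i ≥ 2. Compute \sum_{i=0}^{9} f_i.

f_2 = 3(5) + 2(-5) = 5
f_3 = 3(5) + 2(5) = 25
f_4 = 3(25) + 2(5) = 85
f_5 = 3(85) + 2(25) = 305
f_6 = 3(305) + 2(85) = 1085
f_7 = 3(1085) + 2(305) = 3865
f_8 = 3(3865) + 2(1085) = 13765
f_9 = 3(13765) + 2(3865) = 49025
Sum = (-5) + 5 + 5 + 25 + 85 + 305 + 1085 + 3865 + 13765 + 49025 = 68160

68160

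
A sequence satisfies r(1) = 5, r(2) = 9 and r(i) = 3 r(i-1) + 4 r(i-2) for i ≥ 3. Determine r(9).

183503

r(3) = 3(9) + 4(5) = 47
r(4) = 3(47) + 4(9) = 177
r(5) = 3(177) + 4(47) = 719
r(6) = 3(719) + 4(177) = 2865
r(7) = 3(2865) + 4(719) = 11471
r(8) = 3(11471) + 4(2865) = 45873
r(9) = 3(45873) + 4(11471) = 183503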